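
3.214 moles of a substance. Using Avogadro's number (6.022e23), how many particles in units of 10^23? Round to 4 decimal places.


N = n * NA, then divide by 1e23 for the requested units.
N / 1e23 = n * 6.022
N / 1e23 = 3.214 * 6.022
N / 1e23 = 19.354708, rounded to 4 dp:

19.3547


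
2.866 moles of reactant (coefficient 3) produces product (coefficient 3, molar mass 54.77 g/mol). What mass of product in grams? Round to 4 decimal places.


Use the coefficient ratio to convert reactant moles to product moles, then multiply by the product's molar mass.
moles_P = moles_R * (coeff_P / coeff_R) = 2.866 * (3/3) = 2.866
mass_P = moles_P * M_P = 2.866 * 54.77
mass_P = 156.97082 g, rounded to 4 dp:

156.9708 g


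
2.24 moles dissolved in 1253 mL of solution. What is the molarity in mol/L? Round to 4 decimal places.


Convert volume to liters: V_L = V_mL / 1000.
V_L = 1253 / 1000 = 1.253 L
M = n / V_L = 2.24 / 1.253
M = 1.7877095 mol/L, rounded to 4 dp:

1.7877 mol/L


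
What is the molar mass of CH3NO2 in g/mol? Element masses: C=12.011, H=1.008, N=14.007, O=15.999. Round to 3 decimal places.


M = sum(count * atomic_mass) over atoms.
M = 1*12.011 + 3*1.008 + 1*14.007 + 2*15.999
M = 12.011 + 3.024 + 14.007 + 31.998
M = 61.04 g/mol, rounded to 3 dp:

61.040 g/mol


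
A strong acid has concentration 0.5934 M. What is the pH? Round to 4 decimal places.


A strong acid dissociates completely, so [H+] equals the given concentration.
pH = -log10([H+]) = -log10(0.5934)
pH = 0.22665246, rounded to 4 dp:

0.2267


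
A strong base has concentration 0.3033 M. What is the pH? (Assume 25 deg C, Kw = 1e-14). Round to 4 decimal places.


A strong base dissociates completely, so [OH-] equals the given concentration.
pOH = -log10([OH-]) = -log10(0.3033) = 0.518128
pH = 14 - pOH = 14 - 0.518128
pH = 13.481872, rounded to 4 dp:

13.4819


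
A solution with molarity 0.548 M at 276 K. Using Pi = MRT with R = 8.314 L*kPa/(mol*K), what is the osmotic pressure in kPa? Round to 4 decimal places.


Osmotic pressure (van't Hoff): Pi = M*R*T.
RT = 8.314 * 276 = 2294.664
Pi = 0.548 * 2294.664
Pi = 1257.475872 kPa, rounded to 4 dp:

1257.4759 kPa


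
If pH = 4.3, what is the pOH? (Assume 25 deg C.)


At 25 deg C, pH + pOH = 14.
pOH = 14 - pH = 14 - 4.3
pOH = 9.7:

9.70


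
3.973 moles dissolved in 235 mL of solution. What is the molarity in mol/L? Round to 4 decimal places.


Convert volume to liters: V_L = V_mL / 1000.
V_L = 235 / 1000 = 0.235 L
M = n / V_L = 3.973 / 0.235
M = 16.90638298 mol/L, rounded to 4 dp:

16.9064 mol/L


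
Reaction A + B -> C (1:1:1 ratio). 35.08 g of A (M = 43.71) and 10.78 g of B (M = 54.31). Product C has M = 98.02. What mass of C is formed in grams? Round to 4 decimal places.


Find moles of each reactant; the smaller value is the limiting reagent in a 1:1:1 reaction, so moles_C equals moles of the limiter.
n_A = mass_A / M_A = 35.08 / 43.71 = 0.802562 mol
n_B = mass_B / M_B = 10.78 / 54.31 = 0.19849 mol
Limiting reagent: B (smaller), n_limiting = 0.19849 mol
mass_C = n_limiting * M_C = 0.19849 * 98.02
mass_C = 19.4559898 g, rounded to 4 dp:

19.4560 g


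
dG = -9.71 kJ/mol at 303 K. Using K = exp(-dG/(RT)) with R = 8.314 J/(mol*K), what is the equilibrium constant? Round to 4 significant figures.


dG is in kJ/mol; multiply by 1000 to match R in J/(mol*K).
RT = 8.314 * 303 = 2519.142 J/mol
exponent = -dG*1000 / (RT) = -(-9.71*1000) / 2519.142 = 3.85448696
K = exp(3.85448696)
K = 47.204393, rounded to 4 significant figures:

47.20


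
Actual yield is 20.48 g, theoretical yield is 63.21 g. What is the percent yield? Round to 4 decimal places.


% yield = 100 * actual / theoretical
% yield = 100 * 20.48 / 63.21
% yield = 32.39993672 %, rounded to 4 dp:

32.3999 %


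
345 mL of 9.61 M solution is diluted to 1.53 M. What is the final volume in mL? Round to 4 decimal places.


Dilution: M1*V1 = M2*V2, solve for V2.
V2 = M1*V1 / M2
V2 = 9.61 * 345 / 1.53
V2 = 3315.45 / 1.53
V2 = 2166.96078431 mL, rounded to 4 dp:

2166.9608 mL


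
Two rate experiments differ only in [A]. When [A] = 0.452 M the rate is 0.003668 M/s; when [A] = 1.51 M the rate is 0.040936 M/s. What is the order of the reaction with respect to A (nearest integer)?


Rate is proportional to [A]^n, so rate2/rate1 = ([A]2/[A]1)^n. Take logs to solve for n.
rate2/rate1 = 0.040936 / 0.003668 = 11.1603
[A]2/[A]1 = 1.51 / 0.452 = 3.3407
n = ln(11.1603) / ln(3.3407) = 2.0
Nearest integer order:

2


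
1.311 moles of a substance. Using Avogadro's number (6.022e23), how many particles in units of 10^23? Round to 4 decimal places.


N = n * NA, then divide by 1e23 for the requested units.
N / 1e23 = n * 6.022
N / 1e23 = 1.311 * 6.022
N / 1e23 = 7.894842, rounded to 4 dp:

7.8948


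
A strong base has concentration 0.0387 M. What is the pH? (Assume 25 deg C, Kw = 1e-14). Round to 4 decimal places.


A strong base dissociates completely, so [OH-] equals the given concentration.
pOH = -log10([OH-]) = -log10(0.0387) = 1.412289
pH = 14 - pOH = 14 - 1.412289
pH = 12.587711, rounded to 4 dp:

12.5877


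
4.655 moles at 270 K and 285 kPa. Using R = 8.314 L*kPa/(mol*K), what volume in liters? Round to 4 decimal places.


PV = nRT, solve for V = nRT / P.
nRT = 4.655 * 8.314 * 270 = 10449.4509
V = 10449.4509 / 285
V = 36.66474 L, rounded to 4 dp:

36.6647 L


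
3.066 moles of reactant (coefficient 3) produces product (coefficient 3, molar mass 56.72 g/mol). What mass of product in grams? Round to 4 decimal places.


Use the coefficient ratio to convert reactant moles to product moles, then multiply by the product's molar mass.
moles_P = moles_R * (coeff_P / coeff_R) = 3.066 * (3/3) = 3.066
mass_P = moles_P * M_P = 3.066 * 56.72
mass_P = 173.90352 g, rounded to 4 dp:

173.9035 g


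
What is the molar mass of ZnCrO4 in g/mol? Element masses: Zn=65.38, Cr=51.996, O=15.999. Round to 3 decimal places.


M = sum(count * atomic_mass) over atoms.
M = 1*65.38 + 1*51.996 + 4*15.999
M = 65.38 + 51.996 + 63.996
M = 181.372 g/mol, rounded to 3 dp:

181.372 g/mol


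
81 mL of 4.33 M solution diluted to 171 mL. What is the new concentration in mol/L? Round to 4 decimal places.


Dilution: M1*V1 = M2*V2, solve for M2.
M2 = M1*V1 / V2
M2 = 4.33 * 81 / 171
M2 = 350.73 / 171
M2 = 2.05105263 mol/L, rounded to 4 dp:

2.0511 mol/L


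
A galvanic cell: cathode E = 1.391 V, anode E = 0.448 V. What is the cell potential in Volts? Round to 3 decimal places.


Standard cell potential: E_cell = E_cathode - E_anode.
E_cell = 1.391 - (0.448)
E_cell = 0.943 V, rounded to 3 dp:

0.943 V


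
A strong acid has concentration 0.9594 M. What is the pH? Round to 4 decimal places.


A strong acid dissociates completely, so [H+] equals the given concentration.
pH = -log10([H+]) = -log10(0.9594)
pH = 0.01800029, rounded to 4 dp:

0.0180


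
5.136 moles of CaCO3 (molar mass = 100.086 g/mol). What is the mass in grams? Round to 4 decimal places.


mass = n * M
mass = 5.136 * 100.086
mass = 514.041696 g, rounded to 4 dp:

514.0417 g


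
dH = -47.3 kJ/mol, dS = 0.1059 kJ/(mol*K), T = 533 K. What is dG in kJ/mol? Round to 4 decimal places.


Gibbs: dG = dH - T*dS (consistent units, dS already in kJ/(mol*K)).
T*dS = 533 * 0.1059 = 56.4447
dG = -47.3 - (56.4447)
dG = -103.7447 kJ/mol, rounded to 4 dp:

-103.7447 kJ/mol


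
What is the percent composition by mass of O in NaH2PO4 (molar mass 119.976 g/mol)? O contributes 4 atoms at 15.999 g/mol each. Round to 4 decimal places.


pct = 100 * (n_elem * M_elem) / M_total
mass_contribution = 4 * 15.999 = 63.996 g/mol
pct = 100 * 63.996 / 119.976
pct = 53.34066813 %, rounded to 4 dp:

53.3407 %


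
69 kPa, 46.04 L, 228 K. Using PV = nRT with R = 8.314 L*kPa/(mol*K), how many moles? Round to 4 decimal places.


PV = nRT, solve for n = PV / (RT).
PV = 69 * 46.04 = 3176.76
RT = 8.314 * 228 = 1895.592
n = 3176.76 / 1895.592
n = 1.67586696 mol, rounded to 4 dp:

1.6759 mol


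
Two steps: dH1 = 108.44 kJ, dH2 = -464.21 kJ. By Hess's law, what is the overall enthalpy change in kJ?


Hess's law: enthalpy is a state function, so add the step enthalpies.
dH_total = dH1 + dH2 = 108.44 + (-464.21)
dH_total = -355.77 kJ:

-355.77 kJ


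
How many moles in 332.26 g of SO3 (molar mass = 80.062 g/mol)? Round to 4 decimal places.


n = mass / M
n = 332.26 / 80.062
n = 4.15003372 mol, rounded to 4 dp:

4.1500 mol


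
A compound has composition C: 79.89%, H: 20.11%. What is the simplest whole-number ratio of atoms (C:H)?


Assume 100 g of compound, divide each mass% by atomic mass to get moles, then normalize by the smallest to get a raw atom ratio.
Moles per 100 g: C: 79.89/12.011 = 6.6514, H: 20.11/1.008 = 19.9504
Raw ratio (divide by min = 6.6514): C: 1.0, H: 2.999
Multiply by 1 to clear fractions: C: 1.0 ~= 1, H: 2.999 ~= 3
Reduce by GCD to get the simplest whole-number ratio:

1:3


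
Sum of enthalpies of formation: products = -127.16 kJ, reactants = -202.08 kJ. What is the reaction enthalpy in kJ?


dH_rxn = sum(dH_f products) - sum(dH_f reactants)
dH_rxn = -127.16 - (-202.08)
dH_rxn = 74.92 kJ:

74.92 kJ


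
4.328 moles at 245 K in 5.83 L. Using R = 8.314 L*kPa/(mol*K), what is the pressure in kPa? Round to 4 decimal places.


PV = nRT, solve for P = nRT / V.
nRT = 4.328 * 8.314 * 245 = 8815.833
P = 8815.833 / 5.83
P = 1512.14974271 kPa, rounded to 4 dp:

1512.1497 kPa


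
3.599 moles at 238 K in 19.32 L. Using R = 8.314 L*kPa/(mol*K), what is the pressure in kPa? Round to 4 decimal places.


PV = nRT, solve for P = nRT / V.
nRT = 3.599 * 8.314 * 238 = 7121.4565
P = 7121.4565 / 19.32
P = 368.6054089 kPa, rounded to 4 dp:

368.6054 kPa


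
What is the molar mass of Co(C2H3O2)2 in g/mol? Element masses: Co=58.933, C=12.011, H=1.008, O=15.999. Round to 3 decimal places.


M = sum(count * atomic_mass) over atoms.
M = 1*58.933 + 4*12.011 + 6*1.008 + 4*15.999
M = 58.933 + 48.044 + 6.048 + 63.996
M = 177.021 g/mol, rounded to 3 dp:

177.021 g/mol


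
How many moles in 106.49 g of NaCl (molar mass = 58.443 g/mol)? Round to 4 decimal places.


n = mass / M
n = 106.49 / 58.443
n = 1.82211728 mol, rounded to 4 dp:

1.8221 mol


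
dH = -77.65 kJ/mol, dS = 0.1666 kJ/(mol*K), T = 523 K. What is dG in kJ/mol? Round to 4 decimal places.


Gibbs: dG = dH - T*dS (consistent units, dS already in kJ/(mol*K)).
T*dS = 523 * 0.1666 = 87.1318
dG = -77.65 - (87.1318)
dG = -164.7818 kJ/mol, rounded to 4 dp:

-164.7818 kJ/mol


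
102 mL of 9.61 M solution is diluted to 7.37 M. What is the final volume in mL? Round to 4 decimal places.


Dilution: M1*V1 = M2*V2, solve for V2.
V2 = M1*V1 / M2
V2 = 9.61 * 102 / 7.37
V2 = 980.22 / 7.37
V2 = 133.00135685 mL, rounded to 4 dp:

133.0014 mL


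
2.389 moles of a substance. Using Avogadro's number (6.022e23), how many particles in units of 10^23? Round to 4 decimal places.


N = n * NA, then divide by 1e23 for the requested units.
N / 1e23 = n * 6.022
N / 1e23 = 2.389 * 6.022
N / 1e23 = 14.386558, rounded to 4 dp:

14.3866


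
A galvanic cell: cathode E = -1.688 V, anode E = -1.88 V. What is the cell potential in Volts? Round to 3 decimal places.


Standard cell potential: E_cell = E_cathode - E_anode.
E_cell = -1.688 - (-1.88)
E_cell = 0.192 V, rounded to 3 dp:

0.192 V


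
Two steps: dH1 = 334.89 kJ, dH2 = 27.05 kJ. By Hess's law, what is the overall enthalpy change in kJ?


Hess's law: enthalpy is a state function, so add the step enthalpies.
dH_total = dH1 + dH2 = 334.89 + (27.05)
dH_total = 361.94 kJ:

361.94 kJ


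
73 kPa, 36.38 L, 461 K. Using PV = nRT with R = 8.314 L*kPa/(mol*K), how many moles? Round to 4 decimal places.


PV = nRT, solve for n = PV / (RT).
PV = 73 * 36.38 = 2655.74
RT = 8.314 * 461 = 3832.754
n = 2655.74 / 3832.754
n = 0.69290646 mol, rounded to 4 dp:

0.6929 mol


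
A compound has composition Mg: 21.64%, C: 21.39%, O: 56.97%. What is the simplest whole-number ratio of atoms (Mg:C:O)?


Assume 100 g of compound, divide each mass% by atomic mass to get moles, then normalize by the smallest to get a raw atom ratio.
Moles per 100 g: Mg: 21.64/24.305 = 0.8904, C: 21.39/12.011 = 1.7809, O: 56.97/15.999 = 3.5608
Raw ratio (divide by min = 0.8904): Mg: 1.0, C: 2.0, O: 3.999
Multiply by 1 to clear fractions: Mg: 1.0 ~= 1, C: 2.0 ~= 2, O: 3.999 ~= 4
Reduce by GCD to get the simplest whole-number ratio:

1:2:4


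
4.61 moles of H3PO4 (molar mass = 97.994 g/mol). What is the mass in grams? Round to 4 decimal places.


mass = n * M
mass = 4.61 * 97.994
mass = 451.75234 g, rounded to 4 dp:

451.7523 g


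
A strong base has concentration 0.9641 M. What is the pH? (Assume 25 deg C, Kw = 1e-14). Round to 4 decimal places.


A strong base dissociates completely, so [OH-] equals the given concentration.
pOH = -log10([OH-]) = -log10(0.9641) = 0.015878
pH = 14 - pOH = 14 - 0.015878
pH = 13.984122, rounded to 4 dp:

13.9841


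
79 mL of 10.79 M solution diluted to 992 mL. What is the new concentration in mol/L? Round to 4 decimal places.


Dilution: M1*V1 = M2*V2, solve for M2.
M2 = M1*V1 / V2
M2 = 10.79 * 79 / 992
M2 = 852.41 / 992
M2 = 0.85928427 mol/L, rounded to 4 dp:

0.8593 mol/L


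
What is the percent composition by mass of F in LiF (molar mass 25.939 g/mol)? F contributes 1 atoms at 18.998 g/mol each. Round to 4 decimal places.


pct = 100 * (n_elem * M_elem) / M_total
mass_contribution = 1 * 18.998 = 18.998 g/mol
pct = 100 * 18.998 / 25.939
pct = 73.24106558 %, rounded to 4 dp:

73.2411 %


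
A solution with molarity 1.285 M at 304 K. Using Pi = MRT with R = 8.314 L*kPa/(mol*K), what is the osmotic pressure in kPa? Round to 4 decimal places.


Osmotic pressure (van't Hoff): Pi = M*R*T.
RT = 8.314 * 304 = 2527.456
Pi = 1.285 * 2527.456
Pi = 3247.78096 kPa, rounded to 4 dp:

3247.7810 kPa


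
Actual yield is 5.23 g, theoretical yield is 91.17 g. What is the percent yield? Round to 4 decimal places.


% yield = 100 * actual / theoretical
% yield = 100 * 5.23 / 91.17
% yield = 5.73653614 %, rounded to 4 dp:

5.7365 %


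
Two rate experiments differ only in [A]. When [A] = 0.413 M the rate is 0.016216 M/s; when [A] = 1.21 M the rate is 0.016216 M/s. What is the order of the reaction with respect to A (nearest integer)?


Rate is proportional to [A]^n, so rate2/rate1 = ([A]2/[A]1)^n. Take logs to solve for n.
rate2/rate1 = 0.016216 / 0.016216 = 1.0
[A]2/[A]1 = 1.21 / 0.413 = 2.9298
n = ln(1.0) / ln(2.9298) = 0.0
Nearest integer order:

0


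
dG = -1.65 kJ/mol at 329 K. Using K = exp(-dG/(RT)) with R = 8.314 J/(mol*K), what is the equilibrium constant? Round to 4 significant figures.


dG is in kJ/mol; multiply by 1000 to match R in J/(mol*K).
RT = 8.314 * 329 = 2735.306 J/mol
exponent = -dG*1000 / (RT) = -(-1.65*1000) / 2735.306 = 0.60322319
K = exp(0.60322319)
K = 1.8280013, rounded to 4 significant figures:

1.828


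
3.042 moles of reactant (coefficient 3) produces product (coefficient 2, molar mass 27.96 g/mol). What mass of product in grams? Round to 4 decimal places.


Use the coefficient ratio to convert reactant moles to product moles, then multiply by the product's molar mass.
moles_P = moles_R * (coeff_P / coeff_R) = 3.042 * (2/3) = 2.028
mass_P = moles_P * M_P = 2.028 * 27.96
mass_P = 56.70288 g, rounded to 4 dp:

56.7029 g


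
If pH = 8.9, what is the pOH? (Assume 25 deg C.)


At 25 deg C, pH + pOH = 14.
pOH = 14 - pH = 14 - 8.9
pOH = 5.1:

5.10


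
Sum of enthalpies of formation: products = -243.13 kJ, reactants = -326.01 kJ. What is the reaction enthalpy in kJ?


dH_rxn = sum(dH_f products) - sum(dH_f reactants)
dH_rxn = -243.13 - (-326.01)
dH_rxn = 82.88 kJ:

82.88 kJ


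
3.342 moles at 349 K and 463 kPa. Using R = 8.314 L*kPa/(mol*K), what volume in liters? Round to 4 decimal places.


PV = nRT, solve for V = nRT / P.
nRT = 3.342 * 8.314 * 349 = 9697.1004
V = 9697.1004 / 463
V = 20.94406134 L, rounded to 4 dp:

20.9441 L


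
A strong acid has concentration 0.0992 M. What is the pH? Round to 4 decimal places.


A strong acid dissociates completely, so [H+] equals the given concentration.
pH = -log10([H+]) = -log10(0.0992)
pH = 1.00348833, rounded to 4 dp:

1.0035


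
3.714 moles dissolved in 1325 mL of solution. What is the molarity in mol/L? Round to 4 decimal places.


Convert volume to liters: V_L = V_mL / 1000.
V_L = 1325 / 1000 = 1.325 L
M = n / V_L = 3.714 / 1.325
M = 2.80301887 mol/L, rounded to 4 dp:

2.8030 mol/L


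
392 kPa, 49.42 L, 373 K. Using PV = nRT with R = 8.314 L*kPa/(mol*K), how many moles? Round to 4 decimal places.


PV = nRT, solve for n = PV / (RT).
PV = 392 * 49.42 = 19372.64
RT = 8.314 * 373 = 3101.122
n = 19372.64 / 3101.122
n = 6.24697771 mol, rounded to 4 dp:

6.2470 mol


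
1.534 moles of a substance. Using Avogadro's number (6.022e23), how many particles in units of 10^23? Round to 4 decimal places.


N = n * NA, then divide by 1e23 for the requested units.
N / 1e23 = n * 6.022
N / 1e23 = 1.534 * 6.022
N / 1e23 = 9.237748, rounded to 4 dp:

9.2377


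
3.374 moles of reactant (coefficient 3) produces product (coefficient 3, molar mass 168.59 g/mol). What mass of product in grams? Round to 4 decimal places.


Use the coefficient ratio to convert reactant moles to product moles, then multiply by the product's molar mass.
moles_P = moles_R * (coeff_P / coeff_R) = 3.374 * (3/3) = 3.374
mass_P = moles_P * M_P = 3.374 * 168.59
mass_P = 568.82266 g, rounded to 4 dp:

568.8227 g


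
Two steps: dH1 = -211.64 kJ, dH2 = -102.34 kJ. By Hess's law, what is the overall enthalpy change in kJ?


Hess's law: enthalpy is a state function, so add the step enthalpies.
dH_total = dH1 + dH2 = -211.64 + (-102.34)
dH_total = -313.98 kJ:

-313.98 kJ


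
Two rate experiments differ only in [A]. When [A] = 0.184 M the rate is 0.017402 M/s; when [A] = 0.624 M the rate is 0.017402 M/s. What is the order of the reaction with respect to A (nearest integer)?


Rate is proportional to [A]^n, so rate2/rate1 = ([A]2/[A]1)^n. Take logs to solve for n.
rate2/rate1 = 0.017402 / 0.017402 = 1.0
[A]2/[A]1 = 0.624 / 0.184 = 3.3913
n = ln(1.0) / ln(3.3913) = 0.0
Nearest integer order:

0


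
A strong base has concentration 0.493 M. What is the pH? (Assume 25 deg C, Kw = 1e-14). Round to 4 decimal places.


A strong base dissociates completely, so [OH-] equals the given concentration.
pOH = -log10([OH-]) = -log10(0.493) = 0.307153
pH = 14 - pOH = 14 - 0.307153
pH = 13.692847, rounded to 4 dp:

13.6928


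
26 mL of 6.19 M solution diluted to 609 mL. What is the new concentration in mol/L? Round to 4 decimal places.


Dilution: M1*V1 = M2*V2, solve for M2.
M2 = M1*V1 / V2
M2 = 6.19 * 26 / 609
M2 = 160.94 / 609
M2 = 0.26426929 mol/L, rounded to 4 dp:

0.2643 mol/L


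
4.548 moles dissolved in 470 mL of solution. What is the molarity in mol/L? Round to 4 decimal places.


Convert volume to liters: V_L = V_mL / 1000.
V_L = 470 / 1000 = 0.47 L
M = n / V_L = 4.548 / 0.47
M = 9.67659574 mol/L, rounded to 4 dp:

9.6766 mol/L


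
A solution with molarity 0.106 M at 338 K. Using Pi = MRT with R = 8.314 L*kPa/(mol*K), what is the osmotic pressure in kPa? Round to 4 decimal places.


Osmotic pressure (van't Hoff): Pi = M*R*T.
RT = 8.314 * 338 = 2810.132
Pi = 0.106 * 2810.132
Pi = 297.873992 kPa, rounded to 4 dp:

297.8740 kPa


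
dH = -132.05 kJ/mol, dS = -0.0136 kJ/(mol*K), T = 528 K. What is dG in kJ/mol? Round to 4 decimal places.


Gibbs: dG = dH - T*dS (consistent units, dS already in kJ/(mol*K)).
T*dS = 528 * -0.0136 = -7.1808
dG = -132.05 - (-7.1808)
dG = -124.8692 kJ/mol, rounded to 4 dp:

-124.8692 kJ/mol


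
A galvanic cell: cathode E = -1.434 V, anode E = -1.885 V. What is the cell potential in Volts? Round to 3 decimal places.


Standard cell potential: E_cell = E_cathode - E_anode.
E_cell = -1.434 - (-1.885)
E_cell = 0.451 V, rounded to 3 dp:

0.451 V


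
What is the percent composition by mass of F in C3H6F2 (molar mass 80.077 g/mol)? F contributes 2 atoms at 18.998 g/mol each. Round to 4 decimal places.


pct = 100 * (n_elem * M_elem) / M_total
mass_contribution = 2 * 18.998 = 37.996 g/mol
pct = 100 * 37.996 / 80.077
pct = 47.44933002 %, rounded to 4 dp:

47.4493 %


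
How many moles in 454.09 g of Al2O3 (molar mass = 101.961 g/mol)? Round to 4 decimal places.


n = mass / M
n = 454.09 / 101.961
n = 4.45356558 mol, rounded to 4 dp:

4.4536 mol


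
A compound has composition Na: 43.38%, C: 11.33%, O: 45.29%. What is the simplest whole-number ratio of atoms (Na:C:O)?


Assume 100 g of compound, divide each mass% by atomic mass to get moles, then normalize by the smallest to get a raw atom ratio.
Moles per 100 g: Na: 43.38/22.99 = 1.8869, C: 11.33/12.011 = 0.9433, O: 45.29/15.999 = 2.8308
Raw ratio (divide by min = 0.9433): Na: 2.0, C: 1.0, O: 3.001
Multiply by 1 to clear fractions: Na: 2.0 ~= 2, C: 1.0 ~= 1, O: 3.001 ~= 3
Reduce by GCD to get the simplest whole-number ratio:

2:1:3


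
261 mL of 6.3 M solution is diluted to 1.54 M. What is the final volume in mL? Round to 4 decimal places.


Dilution: M1*V1 = M2*V2, solve for V2.
V2 = M1*V1 / M2
V2 = 6.3 * 261 / 1.54
V2 = 1644.3 / 1.54
V2 = 1067.72727273 mL, rounded to 4 dp:

1067.7273 mL


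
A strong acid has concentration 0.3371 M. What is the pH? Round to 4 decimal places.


A strong acid dissociates completely, so [H+] equals the given concentration.
pH = -log10([H+]) = -log10(0.3371)
pH = 0.47224125, rounded to 4 dp:

0.4722


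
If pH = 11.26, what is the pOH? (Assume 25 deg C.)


At 25 deg C, pH + pOH = 14.
pOH = 14 - pH = 14 - 11.26
pOH = 2.74:

2.74


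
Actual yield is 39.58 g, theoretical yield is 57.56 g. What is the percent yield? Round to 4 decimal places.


% yield = 100 * actual / theoretical
% yield = 100 * 39.58 / 57.56
% yield = 68.76302988 %, rounded to 4 dp:

68.7630 %


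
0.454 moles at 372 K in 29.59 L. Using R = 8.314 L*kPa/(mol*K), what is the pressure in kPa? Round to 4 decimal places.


PV = nRT, solve for P = nRT / V.
nRT = 0.454 * 8.314 * 372 = 1404.1348
P = 1404.1348 / 29.59
P = 47.45301791 kPa, rounded to 4 dp:

47.4530 kPa


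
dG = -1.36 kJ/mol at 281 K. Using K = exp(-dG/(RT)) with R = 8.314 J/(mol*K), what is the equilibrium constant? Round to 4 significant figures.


dG is in kJ/mol; multiply by 1000 to match R in J/(mol*K).
RT = 8.314 * 281 = 2336.234 J/mol
exponent = -dG*1000 / (RT) = -(-1.36*1000) / 2336.234 = 0.58213347
K = exp(0.58213347)
K = 1.789853, rounded to 4 significant figures:

1.790


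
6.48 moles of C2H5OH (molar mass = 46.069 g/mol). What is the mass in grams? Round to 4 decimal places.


mass = n * M
mass = 6.48 * 46.069
mass = 298.52712 g, rounded to 4 dp:

298.5271 g


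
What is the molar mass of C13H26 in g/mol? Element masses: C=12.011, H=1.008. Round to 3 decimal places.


M = sum(count * atomic_mass) over atoms.
M = 13*12.011 + 26*1.008
M = 156.143 + 26.208
M = 182.351 g/mol, rounded to 3 dp:

182.351 g/mol


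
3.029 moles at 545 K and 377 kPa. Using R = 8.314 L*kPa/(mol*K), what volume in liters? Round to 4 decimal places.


PV = nRT, solve for V = nRT / P.
nRT = 3.029 * 8.314 * 545 = 13724.7928
V = 13724.7928 / 377
V = 36.40528594 L, rounded to 4 dp:

36.4053 L


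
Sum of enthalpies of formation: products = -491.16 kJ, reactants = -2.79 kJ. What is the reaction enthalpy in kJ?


dH_rxn = sum(dH_f products) - sum(dH_f reactants)
dH_rxn = -491.16 - (-2.79)
dH_rxn = -488.37 kJ:

-488.37 kJ


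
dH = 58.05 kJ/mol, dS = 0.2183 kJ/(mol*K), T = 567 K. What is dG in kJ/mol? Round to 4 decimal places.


Gibbs: dG = dH - T*dS (consistent units, dS already in kJ/(mol*K)).
T*dS = 567 * 0.2183 = 123.7761
dG = 58.05 - (123.7761)
dG = -65.7261 kJ/mol, rounded to 4 dp:

-65.7261 kJ/mol


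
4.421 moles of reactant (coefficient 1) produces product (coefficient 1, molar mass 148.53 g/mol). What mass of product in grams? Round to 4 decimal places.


Use the coefficient ratio to convert reactant moles to product moles, then multiply by the product's molar mass.
moles_P = moles_R * (coeff_P / coeff_R) = 4.421 * (1/1) = 4.421
mass_P = moles_P * M_P = 4.421 * 148.53
mass_P = 656.65113 g, rounded to 4 dp:

656.6511 g


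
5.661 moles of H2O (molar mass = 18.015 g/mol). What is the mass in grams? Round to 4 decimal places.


mass = n * M
mass = 5.661 * 18.015
mass = 101.982915 g, rounded to 4 dp:

101.9829 g


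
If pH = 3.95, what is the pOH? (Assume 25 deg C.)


At 25 deg C, pH + pOH = 14.
pOH = 14 - pH = 14 - 3.95
pOH = 10.05:

10.05


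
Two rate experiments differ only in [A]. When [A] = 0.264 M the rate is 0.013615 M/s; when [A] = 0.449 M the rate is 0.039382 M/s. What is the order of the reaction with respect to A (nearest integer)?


Rate is proportional to [A]^n, so rate2/rate1 = ([A]2/[A]1)^n. Take logs to solve for n.
rate2/rate1 = 0.039382 / 0.013615 = 2.8925
[A]2/[A]1 = 0.449 / 0.264 = 1.7008
n = ln(2.8925) / ln(1.7008) = 2.0
Nearest integer order:

2


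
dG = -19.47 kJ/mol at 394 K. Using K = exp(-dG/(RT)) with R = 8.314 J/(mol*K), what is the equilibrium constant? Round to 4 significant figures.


dG is in kJ/mol; multiply by 1000 to match R in J/(mol*K).
RT = 8.314 * 394 = 3275.716 J/mol
exponent = -dG*1000 / (RT) = -(-19.47*1000) / 3275.716 = 5.94373871
K = exp(5.94373871)
K = 381.35805, rounded to 4 significant figures:

381.4


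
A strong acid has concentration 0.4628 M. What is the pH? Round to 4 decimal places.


A strong acid dissociates completely, so [H+] equals the given concentration.
pH = -log10([H+]) = -log10(0.4628)
pH = 0.33460665, rounded to 4 dp:

0.3346


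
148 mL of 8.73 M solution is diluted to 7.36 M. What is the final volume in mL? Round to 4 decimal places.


Dilution: M1*V1 = M2*V2, solve for V2.
V2 = M1*V1 / M2
V2 = 8.73 * 148 / 7.36
V2 = 1292.04 / 7.36
V2 = 175.54891304 mL, rounded to 4 dp:

175.5489 mL


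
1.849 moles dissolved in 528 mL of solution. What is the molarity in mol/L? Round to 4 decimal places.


Convert volume to liters: V_L = V_mL / 1000.
V_L = 528 / 1000 = 0.528 L
M = n / V_L = 1.849 / 0.528
M = 3.50189394 mol/L, rounded to 4 dp:

3.5019 mol/L


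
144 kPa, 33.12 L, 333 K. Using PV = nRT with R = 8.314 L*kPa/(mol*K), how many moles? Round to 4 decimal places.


PV = nRT, solve for n = PV / (RT).
PV = 144 * 33.12 = 4769.28
RT = 8.314 * 333 = 2768.562
n = 4769.28 / 2768.562
n = 1.72265602 mol, rounded to 4 dp:

1.7227 mol


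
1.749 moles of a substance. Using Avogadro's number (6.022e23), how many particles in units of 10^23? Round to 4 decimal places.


N = n * NA, then divide by 1e23 for the requested units.
N / 1e23 = n * 6.022
N / 1e23 = 1.749 * 6.022
N / 1e23 = 10.532478, rounded to 4 dp:

10.5325


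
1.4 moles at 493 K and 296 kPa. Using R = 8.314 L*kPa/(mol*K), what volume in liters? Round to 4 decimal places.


PV = nRT, solve for V = nRT / P.
nRT = 1.4 * 8.314 * 493 = 5738.3228
V = 5738.3228 / 296
V = 19.38622568 L, rounded to 4 dp:

19.3862 L


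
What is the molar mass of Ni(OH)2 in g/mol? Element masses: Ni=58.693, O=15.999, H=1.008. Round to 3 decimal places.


M = sum(count * atomic_mass) over atoms.
M = 1*58.693 + 2*15.999 + 2*1.008
M = 58.693 + 31.998 + 2.016
M = 92.707 g/mol, rounded to 3 dp:

92.707 g/mol


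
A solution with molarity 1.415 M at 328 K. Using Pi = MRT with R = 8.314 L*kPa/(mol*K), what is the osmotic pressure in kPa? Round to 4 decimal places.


Osmotic pressure (van't Hoff): Pi = M*R*T.
RT = 8.314 * 328 = 2726.992
Pi = 1.415 * 2726.992
Pi = 3858.69368 kPa, rounded to 4 dp:

3858.6937 kPa


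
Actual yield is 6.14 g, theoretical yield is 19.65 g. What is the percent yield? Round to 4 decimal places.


% yield = 100 * actual / theoretical
% yield = 100 * 6.14 / 19.65
% yield = 31.24681934 %, rounded to 4 dp:

31.2468 %


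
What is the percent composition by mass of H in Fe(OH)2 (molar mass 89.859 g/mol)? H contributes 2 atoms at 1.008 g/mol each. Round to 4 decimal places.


pct = 100 * (n_elem * M_elem) / M_total
mass_contribution = 2 * 1.008 = 2.016 g/mol
pct = 100 * 2.016 / 89.859
pct = 2.24351484 %, rounded to 4 dp:

2.2435 %


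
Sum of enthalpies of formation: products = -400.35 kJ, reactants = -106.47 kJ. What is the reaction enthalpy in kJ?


dH_rxn = sum(dH_f products) - sum(dH_f reactants)
dH_rxn = -400.35 - (-106.47)
dH_rxn = -293.88 kJ:

-293.88 kJ


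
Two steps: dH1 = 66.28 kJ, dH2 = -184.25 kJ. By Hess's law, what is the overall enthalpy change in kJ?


Hess's law: enthalpy is a state function, so add the step enthalpies.
dH_total = dH1 + dH2 = 66.28 + (-184.25)
dH_total = -117.97 kJ:

-117.97 kJ


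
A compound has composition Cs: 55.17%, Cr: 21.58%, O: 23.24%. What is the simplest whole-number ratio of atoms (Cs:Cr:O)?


Assume 100 g of compound, divide each mass% by atomic mass to get moles, then normalize by the smallest to get a raw atom ratio.
Moles per 100 g: Cs: 55.17/132.905 = 0.4151, Cr: 21.58/51.996 = 0.415, O: 23.24/15.999 = 1.4526
Raw ratio (divide by min = 0.415): Cs: 1.0, Cr: 1.0, O: 3.5
Multiply by 2 to clear fractions: Cs: 2.0 ~= 2, Cr: 2.0 ~= 2, O: 7.0 ~= 7
Reduce by GCD to get the simplest whole-number ratio:

2:2:7


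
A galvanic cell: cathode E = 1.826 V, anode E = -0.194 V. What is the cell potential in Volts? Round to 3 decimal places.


Standard cell potential: E_cell = E_cathode - E_anode.
E_cell = 1.826 - (-0.194)
E_cell = 2.02 V, rounded to 3 dp:

2.020 V


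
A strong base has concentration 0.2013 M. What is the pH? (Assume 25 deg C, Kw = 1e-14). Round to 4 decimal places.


A strong base dissociates completely, so [OH-] equals the given concentration.
pOH = -log10([OH-]) = -log10(0.2013) = 0.696156
pH = 14 - pOH = 14 - 0.696156
pH = 13.303844, rounded to 4 dp:

13.3038


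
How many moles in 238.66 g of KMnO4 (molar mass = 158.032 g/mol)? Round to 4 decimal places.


n = mass / M
n = 238.66 / 158.032
n = 1.51020047 mol, rounded to 4 dp:

1.5102 mol


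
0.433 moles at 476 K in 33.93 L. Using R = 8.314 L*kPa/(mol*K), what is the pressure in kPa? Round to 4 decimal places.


PV = nRT, solve for P = nRT / V.
nRT = 0.433 * 8.314 * 476 = 1713.5819
P = 1713.5819 / 33.93
P = 50.50344533 kPa, rounded to 4 dp:

50.5034 kPa


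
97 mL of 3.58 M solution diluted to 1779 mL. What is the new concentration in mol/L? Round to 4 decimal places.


Dilution: M1*V1 = M2*V2, solve for M2.
M2 = M1*V1 / V2
M2 = 3.58 * 97 / 1779
M2 = 347.26 / 1779
M2 = 0.19519955 mol/L, rounded to 4 dp:

0.1952 mol/L


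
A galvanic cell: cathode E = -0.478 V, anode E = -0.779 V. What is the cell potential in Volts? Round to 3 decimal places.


Standard cell potential: E_cell = E_cathode - E_anode.
E_cell = -0.478 - (-0.779)
E_cell = 0.301 V, rounded to 3 dp:

0.301 V


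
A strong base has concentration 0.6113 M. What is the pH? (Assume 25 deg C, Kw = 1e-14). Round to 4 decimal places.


A strong base dissociates completely, so [OH-] equals the given concentration.
pOH = -log10([OH-]) = -log10(0.6113) = 0.213746
pH = 14 - pOH = 14 - 0.213746
pH = 13.786254, rounded to 4 dp:

13.7863


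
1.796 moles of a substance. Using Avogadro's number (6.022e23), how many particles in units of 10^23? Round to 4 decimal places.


N = n * NA, then divide by 1e23 for the requested units.
N / 1e23 = n * 6.022
N / 1e23 = 1.796 * 6.022
N / 1e23 = 10.815512, rounded to 4 dp:

10.8155


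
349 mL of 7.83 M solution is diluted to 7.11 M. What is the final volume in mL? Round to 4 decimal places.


Dilution: M1*V1 = M2*V2, solve for V2.
V2 = M1*V1 / M2
V2 = 7.83 * 349 / 7.11
V2 = 2732.67 / 7.11
V2 = 384.34177215 mL, rounded to 4 dp:

384.3418 mL


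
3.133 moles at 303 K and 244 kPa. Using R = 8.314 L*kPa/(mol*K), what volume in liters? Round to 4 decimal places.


PV = nRT, solve for V = nRT / P.
nRT = 3.133 * 8.314 * 303 = 7892.4719
V = 7892.4719 / 244
V = 32.34619631 L, rounded to 4 dp:

32.3462 L


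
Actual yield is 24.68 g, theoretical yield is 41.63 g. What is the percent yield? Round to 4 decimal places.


% yield = 100 * actual / theoretical
% yield = 100 * 24.68 / 41.63
% yield = 59.28417007 %, rounded to 4 dp:

59.2842 %


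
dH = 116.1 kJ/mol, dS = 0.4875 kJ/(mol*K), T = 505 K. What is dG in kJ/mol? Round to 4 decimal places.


Gibbs: dG = dH - T*dS (consistent units, dS already in kJ/(mol*K)).
T*dS = 505 * 0.4875 = 246.1875
dG = 116.1 - (246.1875)
dG = -130.0875 kJ/mol, rounded to 4 dp:

-130.0875 kJ/mol


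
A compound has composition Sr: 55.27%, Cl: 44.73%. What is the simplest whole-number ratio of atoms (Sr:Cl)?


Assume 100 g of compound, divide each mass% by atomic mass to get moles, then normalize by the smallest to get a raw atom ratio.
Moles per 100 g: Sr: 55.27/87.62 = 0.6308, Cl: 44.73/35.453 = 1.2617
Raw ratio (divide by min = 0.6308): Sr: 1.0, Cl: 2.0
Multiply by 1 to clear fractions: Sr: 1.0 ~= 1, Cl: 2.0 ~= 2
Reduce by GCD to get the simplest whole-number ratio:

1:2


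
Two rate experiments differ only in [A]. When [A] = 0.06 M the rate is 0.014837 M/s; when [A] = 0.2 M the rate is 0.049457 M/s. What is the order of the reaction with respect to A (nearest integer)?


Rate is proportional to [A]^n, so rate2/rate1 = ([A]2/[A]1)^n. Take logs to solve for n.
rate2/rate1 = 0.049457 / 0.014837 = 3.3334
[A]2/[A]1 = 0.2 / 0.06 = 3.3333
n = ln(3.3334) / ln(3.3333) = 1.0
Nearest integer order:

1


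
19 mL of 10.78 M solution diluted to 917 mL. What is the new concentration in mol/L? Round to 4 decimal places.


Dilution: M1*V1 = M2*V2, solve for M2.
M2 = M1*V1 / V2
M2 = 10.78 * 19 / 917
M2 = 204.82 / 917
M2 = 0.22335878 mol/L, rounded to 4 dp:

0.2234 mol/L


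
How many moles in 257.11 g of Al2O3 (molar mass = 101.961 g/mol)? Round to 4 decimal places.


n = mass / M
n = 257.11 / 101.961
n = 2.52165043 mol, rounded to 4 dp:

2.5217 mol


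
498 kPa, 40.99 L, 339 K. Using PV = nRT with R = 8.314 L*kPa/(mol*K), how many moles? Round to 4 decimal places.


PV = nRT, solve for n = PV / (RT).
PV = 498 * 40.99 = 20413.02
RT = 8.314 * 339 = 2818.446
n = 20413.02 / 2818.446
n = 7.24265074 mol, rounded to 4 dp:

7.2427 mol


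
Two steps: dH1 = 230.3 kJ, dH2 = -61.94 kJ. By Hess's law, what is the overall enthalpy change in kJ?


Hess's law: enthalpy is a state function, so add the step enthalpies.
dH_total = dH1 + dH2 = 230.3 + (-61.94)
dH_total = 168.36 kJ:

168.36 kJ


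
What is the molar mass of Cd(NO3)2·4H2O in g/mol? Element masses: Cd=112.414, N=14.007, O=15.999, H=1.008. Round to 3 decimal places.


M = sum(count * atomic_mass) over atoms.
M = 1*112.414 + 2*14.007 + 10*15.999 + 8*1.008
M = 112.414 + 28.014 + 159.99 + 8.064
M = 308.482 g/mol, rounded to 3 dp:

308.482 g/mol


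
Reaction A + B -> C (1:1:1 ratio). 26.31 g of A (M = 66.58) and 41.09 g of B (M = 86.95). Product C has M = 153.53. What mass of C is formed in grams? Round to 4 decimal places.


Find moles of each reactant; the smaller value is the limiting reagent in a 1:1:1 reaction, so moles_C equals moles of the limiter.
n_A = mass_A / M_A = 26.31 / 66.58 = 0.395164 mol
n_B = mass_B / M_B = 41.09 / 86.95 = 0.47257 mol
Limiting reagent: A (smaller), n_limiting = 0.395164 mol
mass_C = n_limiting * M_C = 0.395164 * 153.53
mass_C = 60.66952892 g, rounded to 4 dp:

60.6695 g


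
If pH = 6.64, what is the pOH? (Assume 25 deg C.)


At 25 deg C, pH + pOH = 14.
pOH = 14 - pH = 14 - 6.64
pOH = 7.36:

7.36


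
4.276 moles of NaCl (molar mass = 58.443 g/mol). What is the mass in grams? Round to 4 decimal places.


mass = n * M
mass = 4.276 * 58.443
mass = 249.902268 g, rounded to 4 dp:

249.9023 g


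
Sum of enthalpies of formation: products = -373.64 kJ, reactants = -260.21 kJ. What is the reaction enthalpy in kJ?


dH_rxn = sum(dH_f products) - sum(dH_f reactants)
dH_rxn = -373.64 - (-260.21)
dH_rxn = -113.43 kJ:

-113.43 kJ


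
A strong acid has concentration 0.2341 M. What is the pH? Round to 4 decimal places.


A strong acid dissociates completely, so [H+] equals the given concentration.
pH = -log10([H+]) = -log10(0.2341)
pH = 0.63059859, rounded to 4 dp:

0.6306


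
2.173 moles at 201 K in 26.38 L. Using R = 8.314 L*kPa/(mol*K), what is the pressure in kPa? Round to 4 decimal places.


PV = nRT, solve for P = nRT / V.
nRT = 2.173 * 8.314 * 201 = 3631.3307
P = 3631.3307 / 26.38
P = 137.65468916 kPa, rounded to 4 dp:

137.6547 kPa


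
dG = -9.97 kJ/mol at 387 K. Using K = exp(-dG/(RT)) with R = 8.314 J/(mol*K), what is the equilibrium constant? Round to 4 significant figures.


dG is in kJ/mol; multiply by 1000 to match R in J/(mol*K).
RT = 8.314 * 387 = 3217.518 J/mol
exponent = -dG*1000 / (RT) = -(-9.97*1000) / 3217.518 = 3.09866176
K = exp(3.09866176)
K = 22.168265, rounded to 4 significant figures:

22.17


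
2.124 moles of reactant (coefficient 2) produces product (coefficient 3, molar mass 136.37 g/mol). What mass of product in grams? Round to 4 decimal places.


Use the coefficient ratio to convert reactant moles to product moles, then multiply by the product's molar mass.
moles_P = moles_R * (coeff_P / coeff_R) = 2.124 * (3/2) = 3.186
mass_P = moles_P * M_P = 3.186 * 136.37
mass_P = 434.47482 g, rounded to 4 dp:

434.4748 g


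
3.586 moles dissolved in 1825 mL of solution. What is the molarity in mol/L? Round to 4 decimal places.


Convert volume to liters: V_L = V_mL / 1000.
V_L = 1825 / 1000 = 1.825 L
M = n / V_L = 3.586 / 1.825
M = 1.96493151 mol/L, rounded to 4 dp:

1.9649 mol/L


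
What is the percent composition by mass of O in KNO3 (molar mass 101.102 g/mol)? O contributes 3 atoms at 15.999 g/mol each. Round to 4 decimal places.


pct = 100 * (n_elem * M_elem) / M_total
mass_contribution = 3 * 15.999 = 47.997 g/mol
pct = 100 * 47.997 / 101.102
pct = 47.4738383 %, rounded to 4 dp:

47.4738 %


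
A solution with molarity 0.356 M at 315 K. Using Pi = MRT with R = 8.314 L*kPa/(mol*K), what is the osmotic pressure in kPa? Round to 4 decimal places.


Osmotic pressure (van't Hoff): Pi = M*R*T.
RT = 8.314 * 315 = 2618.91
Pi = 0.356 * 2618.91
Pi = 932.33196 kPa, rounded to 4 dp:

932.3320 kPa


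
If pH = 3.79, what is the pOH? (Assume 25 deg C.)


At 25 deg C, pH + pOH = 14.
pOH = 14 - pH = 14 - 3.79
pOH = 10.21:

10.21


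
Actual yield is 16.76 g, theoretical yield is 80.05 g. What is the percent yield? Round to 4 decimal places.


% yield = 100 * actual / theoretical
% yield = 100 * 16.76 / 80.05
% yield = 20.93691443 %, rounded to 4 dp:

20.9369 %


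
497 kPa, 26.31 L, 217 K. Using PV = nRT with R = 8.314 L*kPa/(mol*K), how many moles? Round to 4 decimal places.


PV = nRT, solve for n = PV / (RT).
PV = 497 * 26.31 = 13076.07
RT = 8.314 * 217 = 1804.138
n = 13076.07 / 1804.138
n = 7.2478214 mol, rounded to 4 dp:

7.2478 mol


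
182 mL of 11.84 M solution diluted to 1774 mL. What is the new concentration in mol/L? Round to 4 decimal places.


Dilution: M1*V1 = M2*V2, solve for M2.
M2 = M1*V1 / V2
M2 = 11.84 * 182 / 1774
M2 = 2154.88 / 1774
M2 = 1.21470124 mol/L, rounded to 4 dp:

1.2147 mol/L


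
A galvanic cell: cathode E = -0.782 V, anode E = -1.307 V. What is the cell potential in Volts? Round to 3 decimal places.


Standard cell potential: E_cell = E_cathode - E_anode.
E_cell = -0.782 - (-1.307)
E_cell = 0.525 V, rounded to 3 dp:

0.525 V


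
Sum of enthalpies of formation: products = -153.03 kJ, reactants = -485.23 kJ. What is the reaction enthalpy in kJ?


dH_rxn = sum(dH_f products) - sum(dH_f reactants)
dH_rxn = -153.03 - (-485.23)
dH_rxn = 332.2 kJ:

332.20 kJ


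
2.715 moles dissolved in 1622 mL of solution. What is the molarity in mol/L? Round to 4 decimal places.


Convert volume to liters: V_L = V_mL / 1000.
V_L = 1622 / 1000 = 1.622 L
M = n / V_L = 2.715 / 1.622
M = 1.67385943 mol/L, rounded to 4 dp:

1.6739 mol/L
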